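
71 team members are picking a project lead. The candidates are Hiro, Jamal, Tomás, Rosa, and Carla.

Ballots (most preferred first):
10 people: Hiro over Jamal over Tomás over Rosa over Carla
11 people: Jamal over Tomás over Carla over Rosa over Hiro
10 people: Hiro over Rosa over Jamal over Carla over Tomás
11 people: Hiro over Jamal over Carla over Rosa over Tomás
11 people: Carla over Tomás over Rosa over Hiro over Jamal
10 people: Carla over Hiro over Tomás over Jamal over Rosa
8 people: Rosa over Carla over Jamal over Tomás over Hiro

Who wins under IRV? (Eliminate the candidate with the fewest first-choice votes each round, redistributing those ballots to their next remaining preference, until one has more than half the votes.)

Carla

Round 1: Hiro 31, Jamal 11, Tomás 0, Rosa 8, Carla 21. Tomás eliminated.
Round 2: Hiro 31, Jamal 11, Rosa 8, Carla 21. Rosa eliminated.
Round 3: Hiro 31, Jamal 11, Carla 29. Jamal eliminated.
Round 4: Hiro 31, Carla 40. Carla has a majority (≥36).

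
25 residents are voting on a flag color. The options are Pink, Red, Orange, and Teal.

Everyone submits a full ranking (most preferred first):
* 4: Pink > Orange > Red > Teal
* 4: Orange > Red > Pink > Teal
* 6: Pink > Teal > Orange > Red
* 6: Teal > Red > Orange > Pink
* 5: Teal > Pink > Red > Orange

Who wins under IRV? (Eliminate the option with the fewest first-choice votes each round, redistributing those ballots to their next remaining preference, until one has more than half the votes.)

Round 1: Pink 10, Red 0, Orange 4, Teal 11. Red eliminated.
Round 2: Pink 10, Orange 4, Teal 11. Orange eliminated.
Round 3: Pink 14, Teal 11. Pink has a majority (≥13).

Pink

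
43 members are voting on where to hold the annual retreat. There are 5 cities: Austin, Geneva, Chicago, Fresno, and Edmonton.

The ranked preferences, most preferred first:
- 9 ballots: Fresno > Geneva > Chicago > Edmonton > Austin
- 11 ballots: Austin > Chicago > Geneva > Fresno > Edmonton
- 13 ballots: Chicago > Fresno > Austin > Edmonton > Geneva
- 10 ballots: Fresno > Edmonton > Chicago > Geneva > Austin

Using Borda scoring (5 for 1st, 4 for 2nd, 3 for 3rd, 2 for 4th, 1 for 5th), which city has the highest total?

Austin: 9×1 + 11×5 + 13×3 + 10×1 = 113
Geneva: 9×4 + 11×3 + 13×1 + 10×2 = 102
Chicago: 9×3 + 11×4 + 13×5 + 10×3 = 166
Fresno: 9×5 + 11×2 + 13×4 + 10×5 = 169
Edmonton: 9×2 + 11×1 + 13×2 + 10×4 = 95

Fresno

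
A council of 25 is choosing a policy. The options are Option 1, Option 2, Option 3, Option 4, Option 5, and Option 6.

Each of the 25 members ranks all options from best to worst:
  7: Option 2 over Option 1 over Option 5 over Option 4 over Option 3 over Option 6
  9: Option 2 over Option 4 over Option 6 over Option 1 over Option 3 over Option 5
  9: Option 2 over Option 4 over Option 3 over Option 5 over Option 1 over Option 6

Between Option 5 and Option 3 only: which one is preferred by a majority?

Option 5 is ranked above Option 3 on 7 ballots; Option 3 above Option 5 on 18.

Option 3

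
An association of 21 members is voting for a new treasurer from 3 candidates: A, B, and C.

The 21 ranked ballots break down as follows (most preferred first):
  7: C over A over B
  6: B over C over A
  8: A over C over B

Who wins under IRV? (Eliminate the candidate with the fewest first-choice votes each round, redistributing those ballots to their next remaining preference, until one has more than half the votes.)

Round 1: A 8, B 6, C 7. B eliminated.
Round 2: A 8, C 13. C has a majority (≥11).

C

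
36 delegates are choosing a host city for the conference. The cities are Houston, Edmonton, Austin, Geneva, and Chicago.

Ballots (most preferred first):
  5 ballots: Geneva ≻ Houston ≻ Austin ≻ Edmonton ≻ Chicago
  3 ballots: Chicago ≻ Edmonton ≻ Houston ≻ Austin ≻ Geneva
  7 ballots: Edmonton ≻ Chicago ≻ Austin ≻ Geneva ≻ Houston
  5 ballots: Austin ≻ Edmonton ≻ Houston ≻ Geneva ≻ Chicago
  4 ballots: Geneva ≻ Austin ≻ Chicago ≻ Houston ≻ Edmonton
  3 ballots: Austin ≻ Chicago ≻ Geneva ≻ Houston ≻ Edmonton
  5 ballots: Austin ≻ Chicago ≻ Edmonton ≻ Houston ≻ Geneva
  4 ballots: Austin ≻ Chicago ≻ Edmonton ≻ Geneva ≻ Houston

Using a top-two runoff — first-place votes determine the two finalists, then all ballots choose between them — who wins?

Round 1 first-place votes: Houston 0, Edmonton 7, Austin 17, Geneva 9, Chicago 3. Austin and Geneva advance.
Runoff: Austin is ranked above Geneva on 27 ballots, Geneva above Austin on 9.

Austin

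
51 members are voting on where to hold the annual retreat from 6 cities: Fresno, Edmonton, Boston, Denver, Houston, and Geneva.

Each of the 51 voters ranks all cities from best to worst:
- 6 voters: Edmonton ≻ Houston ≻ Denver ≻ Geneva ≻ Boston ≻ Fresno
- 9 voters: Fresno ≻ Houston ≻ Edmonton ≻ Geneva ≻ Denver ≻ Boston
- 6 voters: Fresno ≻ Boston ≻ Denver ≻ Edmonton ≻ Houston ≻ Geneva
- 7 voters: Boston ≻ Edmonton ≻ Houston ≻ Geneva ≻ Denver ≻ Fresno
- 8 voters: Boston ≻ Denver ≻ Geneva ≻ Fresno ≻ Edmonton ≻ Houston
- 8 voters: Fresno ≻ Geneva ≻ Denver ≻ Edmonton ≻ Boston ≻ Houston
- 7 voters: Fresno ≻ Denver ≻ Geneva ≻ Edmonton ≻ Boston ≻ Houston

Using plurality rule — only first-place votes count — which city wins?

First-place votes: Fresno 30, Edmonton 6, Boston 15, Denver 0, Houston 0, Geneva 0.

Fresno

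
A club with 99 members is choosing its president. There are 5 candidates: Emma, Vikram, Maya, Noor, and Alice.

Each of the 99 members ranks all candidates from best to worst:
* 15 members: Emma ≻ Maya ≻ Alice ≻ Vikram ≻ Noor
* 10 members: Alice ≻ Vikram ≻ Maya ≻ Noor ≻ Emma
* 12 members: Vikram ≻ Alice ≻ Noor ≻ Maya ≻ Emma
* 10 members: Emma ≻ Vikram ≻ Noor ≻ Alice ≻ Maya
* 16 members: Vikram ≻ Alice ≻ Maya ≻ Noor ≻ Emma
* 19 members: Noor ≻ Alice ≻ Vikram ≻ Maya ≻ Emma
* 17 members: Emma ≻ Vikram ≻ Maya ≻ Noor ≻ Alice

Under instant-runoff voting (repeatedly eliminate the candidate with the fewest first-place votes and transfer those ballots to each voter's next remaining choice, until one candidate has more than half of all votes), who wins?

Round 1: Emma 42, Vikram 28, Maya 0, Noor 19, Alice 10. Maya eliminated.
Round 2: Emma 42, Vikram 28, Noor 19, Alice 10. Alice eliminated.
Round 3: Emma 42, Vikram 38, Noor 19. Noor eliminated.
Round 4: Emma 42, Vikram 57. Vikram has a majority (≥50).

Vikram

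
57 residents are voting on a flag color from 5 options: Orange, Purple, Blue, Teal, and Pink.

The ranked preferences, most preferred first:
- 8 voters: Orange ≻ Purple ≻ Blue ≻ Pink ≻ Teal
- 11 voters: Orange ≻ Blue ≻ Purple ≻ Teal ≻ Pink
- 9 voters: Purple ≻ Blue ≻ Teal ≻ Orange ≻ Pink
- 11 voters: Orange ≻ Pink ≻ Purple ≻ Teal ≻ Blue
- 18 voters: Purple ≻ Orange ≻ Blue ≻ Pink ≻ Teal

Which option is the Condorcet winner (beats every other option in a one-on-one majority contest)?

Orange

Orange vs Purple: 30–27
Orange vs Blue: 48–9
Orange vs Teal: 48–9
Orange vs Pink: 57–0
Orange beats every other option.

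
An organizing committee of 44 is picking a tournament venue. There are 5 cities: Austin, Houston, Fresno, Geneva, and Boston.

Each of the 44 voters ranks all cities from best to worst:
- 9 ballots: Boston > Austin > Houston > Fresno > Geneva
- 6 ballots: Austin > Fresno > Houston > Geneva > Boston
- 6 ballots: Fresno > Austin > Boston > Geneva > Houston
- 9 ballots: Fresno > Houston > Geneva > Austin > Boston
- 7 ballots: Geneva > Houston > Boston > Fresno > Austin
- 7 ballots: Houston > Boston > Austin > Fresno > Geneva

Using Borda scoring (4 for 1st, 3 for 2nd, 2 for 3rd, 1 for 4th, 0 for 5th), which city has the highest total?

Houston

Austin: 9×3 + 6×4 + 6×3 + 9×1 + 7×0 + 7×2 = 92
Houston: 9×2 + 6×2 + 6×0 + 9×3 + 7×3 + 7×4 = 106
Fresno: 9×1 + 6×3 + 6×4 + 9×4 + 7×1 + 7×1 = 101
Geneva: 9×0 + 6×1 + 6×1 + 9×2 + 7×4 + 7×0 = 58
Boston: 9×4 + 6×0 + 6×2 + 9×0 + 7×2 + 7×3 = 83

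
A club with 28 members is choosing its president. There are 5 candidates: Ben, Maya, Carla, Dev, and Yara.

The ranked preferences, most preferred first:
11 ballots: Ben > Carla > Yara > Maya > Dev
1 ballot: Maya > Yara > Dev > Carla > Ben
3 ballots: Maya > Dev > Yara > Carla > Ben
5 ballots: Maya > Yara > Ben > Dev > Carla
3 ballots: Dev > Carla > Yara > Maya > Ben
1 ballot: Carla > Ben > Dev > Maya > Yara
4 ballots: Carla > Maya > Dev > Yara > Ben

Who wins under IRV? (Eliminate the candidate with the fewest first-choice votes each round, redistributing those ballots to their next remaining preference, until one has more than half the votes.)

Maya

Round 1: Ben 11, Maya 9, Carla 5, Dev 3, Yara 0. Yara eliminated.
Round 2: Ben 11, Maya 9, Carla 5, Dev 3. Dev eliminated.
Round 3: Ben 11, Maya 9, Carla 8. Carla eliminated.
Round 4: Ben 12, Maya 16. Maya has a majority (≥15).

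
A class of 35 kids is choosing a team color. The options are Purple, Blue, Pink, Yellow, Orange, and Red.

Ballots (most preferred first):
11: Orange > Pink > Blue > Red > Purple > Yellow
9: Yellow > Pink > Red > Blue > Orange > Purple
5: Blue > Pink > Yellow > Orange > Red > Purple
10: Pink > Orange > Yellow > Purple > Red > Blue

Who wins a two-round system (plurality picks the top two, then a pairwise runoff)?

Round 1 first-place votes: Purple 0, Blue 5, Pink 10, Yellow 9, Orange 11, Red 0. Orange and Pink advance.
Runoff: Orange is ranked above Pink on 11 ballots, Pink above Orange on 24.

Pink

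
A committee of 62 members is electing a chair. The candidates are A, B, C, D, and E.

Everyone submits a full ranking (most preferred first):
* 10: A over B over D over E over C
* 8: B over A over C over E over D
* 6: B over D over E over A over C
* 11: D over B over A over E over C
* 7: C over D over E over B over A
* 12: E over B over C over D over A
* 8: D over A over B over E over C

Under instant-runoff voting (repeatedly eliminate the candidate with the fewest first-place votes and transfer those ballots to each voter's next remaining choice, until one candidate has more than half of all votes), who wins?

Round 1: A 10, B 14, C 7, D 19, E 12. C eliminated.
Round 2: A 10, B 14, D 26, E 12. A eliminated.
Round 3: B 24, D 26, E 12. E eliminated.
Round 4: B 36, D 26. B has a majority (≥32).

B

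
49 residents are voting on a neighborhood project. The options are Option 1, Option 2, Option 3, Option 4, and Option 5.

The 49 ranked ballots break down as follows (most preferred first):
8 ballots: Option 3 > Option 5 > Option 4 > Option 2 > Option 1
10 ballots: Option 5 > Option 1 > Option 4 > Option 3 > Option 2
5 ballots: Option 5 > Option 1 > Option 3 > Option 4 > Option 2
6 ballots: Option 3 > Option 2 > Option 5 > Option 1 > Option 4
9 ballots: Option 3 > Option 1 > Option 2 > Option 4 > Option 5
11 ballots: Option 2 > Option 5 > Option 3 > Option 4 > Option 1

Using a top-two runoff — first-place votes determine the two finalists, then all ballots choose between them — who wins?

Round 1 first-place votes: Option 1 0, Option 2 11, Option 3 23, Option 4 0, Option 5 15. Option 3 and Option 5 advance.
Runoff: Option 3 is ranked above Option 5 on 23 ballots, Option 5 above Option 3 on 26.

Option 5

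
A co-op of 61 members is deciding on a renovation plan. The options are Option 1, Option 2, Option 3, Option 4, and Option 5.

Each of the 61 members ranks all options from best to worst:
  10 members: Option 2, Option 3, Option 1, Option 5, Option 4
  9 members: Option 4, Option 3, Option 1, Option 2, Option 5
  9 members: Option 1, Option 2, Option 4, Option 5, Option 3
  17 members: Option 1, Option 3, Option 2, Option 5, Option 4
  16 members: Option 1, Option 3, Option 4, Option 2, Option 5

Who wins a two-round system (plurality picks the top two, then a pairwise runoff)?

Option 1

Round 1 first-place votes: Option 1 42, Option 2 10, Option 3 0, Option 4 9, Option 5 0. Option 1 and Option 2 advance.
Runoff: Option 1 is ranked above Option 2 on 51 ballots, Option 2 above Option 1 on 10.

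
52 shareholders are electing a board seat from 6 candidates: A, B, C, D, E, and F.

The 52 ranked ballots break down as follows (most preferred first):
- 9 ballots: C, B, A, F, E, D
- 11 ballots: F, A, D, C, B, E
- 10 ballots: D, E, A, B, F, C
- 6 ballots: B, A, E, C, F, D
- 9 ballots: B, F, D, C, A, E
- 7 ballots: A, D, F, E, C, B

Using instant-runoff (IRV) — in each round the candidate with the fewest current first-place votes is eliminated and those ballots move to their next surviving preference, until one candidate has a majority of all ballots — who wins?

Round 1: A 7, B 15, C 9, D 10, E 0, F 11. E eliminated.
Round 2: A 7, B 15, C 9, D 10, F 11. A eliminated.
Round 3: B 15, C 9, D 17, F 11. C eliminated.
Round 4: B 24, D 17, F 11. F eliminated.
Round 5: B 24, D 28. D has a majority (≥27).

D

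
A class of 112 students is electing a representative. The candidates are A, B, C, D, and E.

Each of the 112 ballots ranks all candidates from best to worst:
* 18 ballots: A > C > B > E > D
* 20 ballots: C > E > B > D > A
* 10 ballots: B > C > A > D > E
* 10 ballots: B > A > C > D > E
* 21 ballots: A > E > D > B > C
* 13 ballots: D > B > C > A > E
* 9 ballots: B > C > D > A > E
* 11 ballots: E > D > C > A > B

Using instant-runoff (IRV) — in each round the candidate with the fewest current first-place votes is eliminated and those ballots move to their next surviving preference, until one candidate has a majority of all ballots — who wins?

B

Round 1: A 39, B 29, C 20, D 13, E 11. E eliminated.
Round 2: A 39, B 29, C 20, D 24. C eliminated.
Round 3: A 39, B 49, D 24. D eliminated.
Round 4: A 50, B 62. B has a majority (≥57).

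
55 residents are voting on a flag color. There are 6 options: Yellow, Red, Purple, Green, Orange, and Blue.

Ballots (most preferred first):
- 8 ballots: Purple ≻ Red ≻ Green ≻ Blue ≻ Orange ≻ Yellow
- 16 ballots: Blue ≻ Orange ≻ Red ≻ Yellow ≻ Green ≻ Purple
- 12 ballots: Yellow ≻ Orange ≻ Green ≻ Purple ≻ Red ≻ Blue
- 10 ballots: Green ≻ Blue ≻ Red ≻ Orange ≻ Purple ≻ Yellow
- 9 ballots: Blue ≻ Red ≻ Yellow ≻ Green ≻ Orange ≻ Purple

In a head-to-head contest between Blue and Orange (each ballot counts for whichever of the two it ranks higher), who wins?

Blue is ranked above Orange on 43 ballots; Orange above Blue on 12.

Blue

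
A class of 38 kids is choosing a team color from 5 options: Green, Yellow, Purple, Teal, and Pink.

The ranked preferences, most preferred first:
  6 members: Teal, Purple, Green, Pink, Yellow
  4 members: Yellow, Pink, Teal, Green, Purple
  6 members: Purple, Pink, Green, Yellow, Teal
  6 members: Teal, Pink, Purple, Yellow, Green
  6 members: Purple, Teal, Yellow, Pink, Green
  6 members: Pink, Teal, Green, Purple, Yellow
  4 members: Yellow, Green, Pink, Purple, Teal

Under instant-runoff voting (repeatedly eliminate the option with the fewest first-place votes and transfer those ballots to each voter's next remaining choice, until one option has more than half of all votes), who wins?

Round 1: Green 0, Yellow 8, Purple 12, Teal 12, Pink 6. Green eliminated.
Round 2: Yellow 8, Purple 12, Teal 12, Pink 6. Pink eliminated.
Round 3: Yellow 8, Purple 12, Teal 18. Yellow eliminated.
Round 4: Purple 16, Teal 22. Teal has a majority (≥20).

Teal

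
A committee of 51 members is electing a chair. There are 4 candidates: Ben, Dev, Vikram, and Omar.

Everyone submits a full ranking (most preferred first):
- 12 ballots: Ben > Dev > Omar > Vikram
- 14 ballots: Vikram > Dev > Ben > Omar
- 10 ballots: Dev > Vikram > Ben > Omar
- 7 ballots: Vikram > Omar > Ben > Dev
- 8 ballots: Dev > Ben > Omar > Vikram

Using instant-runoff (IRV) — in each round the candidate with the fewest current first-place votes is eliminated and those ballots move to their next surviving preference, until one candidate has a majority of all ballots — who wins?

Round 1: Ben 12, Dev 18, Vikram 21, Omar 0. Omar eliminated.
Round 2: Ben 12, Dev 18, Vikram 21. Ben eliminated.
Round 3: Dev 30, Vikram 21. Dev has a majority (≥26).

Dev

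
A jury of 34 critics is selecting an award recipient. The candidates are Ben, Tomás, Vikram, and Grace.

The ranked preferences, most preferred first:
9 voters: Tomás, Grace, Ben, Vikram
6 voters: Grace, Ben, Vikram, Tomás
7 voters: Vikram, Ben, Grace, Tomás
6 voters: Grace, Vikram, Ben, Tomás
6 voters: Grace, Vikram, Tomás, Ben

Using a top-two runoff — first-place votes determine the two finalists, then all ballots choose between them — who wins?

Round 1 first-place votes: Ben 0, Tomás 9, Vikram 7, Grace 18. Grace and Tomás advance.
Runoff: Grace is ranked above Tomás on 25 ballots, Tomás above Grace on 9.

Grace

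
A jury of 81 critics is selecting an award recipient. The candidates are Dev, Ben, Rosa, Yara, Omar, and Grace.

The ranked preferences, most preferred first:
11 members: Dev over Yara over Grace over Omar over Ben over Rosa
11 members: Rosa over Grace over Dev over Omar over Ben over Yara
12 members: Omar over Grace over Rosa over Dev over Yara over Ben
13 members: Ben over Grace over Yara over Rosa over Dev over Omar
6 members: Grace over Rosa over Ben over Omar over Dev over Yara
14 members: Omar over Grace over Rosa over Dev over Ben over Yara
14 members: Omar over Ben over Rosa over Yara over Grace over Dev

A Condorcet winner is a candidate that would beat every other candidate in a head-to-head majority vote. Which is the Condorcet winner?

Grace

Grace vs Dev: 70–11
Grace vs Ben: 54–27
Grace vs Rosa: 56–25
Grace vs Yara: 56–25
Grace vs Omar: 41–40
Grace beats every other candidate.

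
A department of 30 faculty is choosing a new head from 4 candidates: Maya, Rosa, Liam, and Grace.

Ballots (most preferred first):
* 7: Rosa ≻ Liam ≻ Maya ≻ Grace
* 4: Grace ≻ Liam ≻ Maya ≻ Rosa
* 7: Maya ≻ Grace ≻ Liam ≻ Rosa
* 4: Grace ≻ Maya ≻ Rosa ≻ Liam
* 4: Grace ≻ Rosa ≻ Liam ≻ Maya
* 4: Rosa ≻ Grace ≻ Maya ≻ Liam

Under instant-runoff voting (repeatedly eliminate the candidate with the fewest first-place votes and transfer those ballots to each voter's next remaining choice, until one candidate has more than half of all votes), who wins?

Round 1: Maya 7, Rosa 11, Liam 0, Grace 12. Liam eliminated.
Round 2: Maya 7, Rosa 11, Grace 12. Maya eliminated.
Round 3: Rosa 11, Grace 19. Grace has a majority (≥16).

Grace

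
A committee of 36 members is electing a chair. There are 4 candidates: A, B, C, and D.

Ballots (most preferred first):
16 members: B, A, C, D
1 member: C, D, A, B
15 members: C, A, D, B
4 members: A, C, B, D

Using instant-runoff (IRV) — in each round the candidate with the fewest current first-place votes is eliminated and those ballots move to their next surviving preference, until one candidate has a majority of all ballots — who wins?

Round 1: A 4, B 16, C 16, D 0. D eliminated.
Round 2: A 4, B 16, C 16. A eliminated.
Round 3: B 16, C 20. C has a majority (≥19).

C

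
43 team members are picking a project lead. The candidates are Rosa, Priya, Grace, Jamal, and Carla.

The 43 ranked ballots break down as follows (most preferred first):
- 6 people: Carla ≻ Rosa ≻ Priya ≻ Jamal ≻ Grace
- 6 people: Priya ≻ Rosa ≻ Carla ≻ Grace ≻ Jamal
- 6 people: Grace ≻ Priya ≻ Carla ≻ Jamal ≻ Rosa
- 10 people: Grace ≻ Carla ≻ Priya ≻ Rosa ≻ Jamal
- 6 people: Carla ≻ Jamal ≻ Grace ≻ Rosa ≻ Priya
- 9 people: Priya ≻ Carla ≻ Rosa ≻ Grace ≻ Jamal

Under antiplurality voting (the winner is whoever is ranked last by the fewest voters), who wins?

Carla

Last-place votes: Rosa 6, Priya 6, Grace 6, Jamal 25, Carla 0.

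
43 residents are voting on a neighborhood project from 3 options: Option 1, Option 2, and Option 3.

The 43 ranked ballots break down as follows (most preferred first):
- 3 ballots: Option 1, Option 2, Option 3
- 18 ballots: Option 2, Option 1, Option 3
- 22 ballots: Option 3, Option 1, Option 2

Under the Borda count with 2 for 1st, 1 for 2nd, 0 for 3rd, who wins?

Option 1: 3×2 + 18×1 + 22×1 = 46
Option 2: 3×1 + 18×2 + 22×0 = 39
Option 3: 3×0 + 18×0 + 22×2 = 44

Option 1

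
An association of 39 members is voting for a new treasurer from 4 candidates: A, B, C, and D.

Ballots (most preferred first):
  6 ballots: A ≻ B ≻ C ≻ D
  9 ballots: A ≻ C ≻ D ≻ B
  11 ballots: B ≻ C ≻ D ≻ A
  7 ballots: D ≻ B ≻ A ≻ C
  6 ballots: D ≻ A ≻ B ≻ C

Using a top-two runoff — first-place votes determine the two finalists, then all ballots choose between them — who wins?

D

Round 1 first-place votes: A 15, B 11, C 0, D 13. A and D advance.
Runoff: A is ranked above D on 15 ballots, D above A on 24.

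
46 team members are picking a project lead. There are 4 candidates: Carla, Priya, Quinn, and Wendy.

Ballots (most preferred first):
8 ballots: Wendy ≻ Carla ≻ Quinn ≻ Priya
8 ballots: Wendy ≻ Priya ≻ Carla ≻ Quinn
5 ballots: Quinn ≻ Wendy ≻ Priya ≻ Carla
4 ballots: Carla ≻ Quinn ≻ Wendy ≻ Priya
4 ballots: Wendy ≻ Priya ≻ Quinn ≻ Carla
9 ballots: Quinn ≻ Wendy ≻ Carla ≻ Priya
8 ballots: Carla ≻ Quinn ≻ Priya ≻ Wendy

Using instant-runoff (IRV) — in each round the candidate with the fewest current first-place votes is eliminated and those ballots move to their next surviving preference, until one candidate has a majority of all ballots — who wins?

Quinn

Round 1: Carla 12, Priya 0, Quinn 14, Wendy 20. Priya eliminated.
Round 2: Carla 12, Quinn 14, Wendy 20. Carla eliminated.
Round 3: Quinn 26, Wendy 20. Quinn has a majority (≥24).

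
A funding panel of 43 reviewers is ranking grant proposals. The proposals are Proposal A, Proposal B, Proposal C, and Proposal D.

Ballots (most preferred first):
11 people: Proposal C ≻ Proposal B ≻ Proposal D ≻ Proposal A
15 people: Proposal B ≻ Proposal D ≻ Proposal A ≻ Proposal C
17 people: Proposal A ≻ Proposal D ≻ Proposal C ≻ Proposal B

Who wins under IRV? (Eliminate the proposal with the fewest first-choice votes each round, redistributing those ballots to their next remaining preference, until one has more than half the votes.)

Proposal B

Round 1: Proposal A 17, Proposal B 15, Proposal C 11, Proposal D 0. Proposal D eliminated.
Round 2: Proposal A 17, Proposal B 15, Proposal C 11. Proposal C eliminated.
Round 3: Proposal A 17, Proposal B 26. Proposal B has a majority (≥22).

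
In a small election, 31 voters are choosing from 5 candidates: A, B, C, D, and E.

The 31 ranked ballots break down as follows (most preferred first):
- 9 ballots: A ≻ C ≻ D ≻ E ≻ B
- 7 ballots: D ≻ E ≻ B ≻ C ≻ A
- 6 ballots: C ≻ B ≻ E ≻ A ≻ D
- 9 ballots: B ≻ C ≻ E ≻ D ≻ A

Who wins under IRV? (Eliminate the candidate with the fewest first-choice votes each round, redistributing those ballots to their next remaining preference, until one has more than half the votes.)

Round 1: A 9, B 9, C 6, D 7, E 0. E eliminated.
Round 2: A 9, B 9, C 6, D 7. C eliminated.
Round 3: A 9, B 15, D 7. D eliminated.
Round 4: A 9, B 22. B has a majority (≥16).

B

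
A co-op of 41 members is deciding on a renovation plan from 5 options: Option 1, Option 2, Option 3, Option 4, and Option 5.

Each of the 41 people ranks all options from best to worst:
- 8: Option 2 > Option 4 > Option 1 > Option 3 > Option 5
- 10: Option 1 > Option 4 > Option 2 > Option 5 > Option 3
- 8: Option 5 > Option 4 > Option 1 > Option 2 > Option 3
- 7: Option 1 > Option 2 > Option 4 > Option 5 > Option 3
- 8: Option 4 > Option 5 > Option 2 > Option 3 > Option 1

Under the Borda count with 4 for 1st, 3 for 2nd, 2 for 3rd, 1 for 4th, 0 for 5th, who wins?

Option 4

Option 1: 8×2 + 10×4 + 8×2 + 7×4 + 8×0 = 100
Option 2: 8×4 + 10×2 + 8×1 + 7×3 + 8×2 = 97
Option 3: 8×1 + 10×0 + 8×0 + 7×0 + 8×1 = 16
Option 4: 8×3 + 10×3 + 8×3 + 7×2 + 8×4 = 124
Option 5: 8×0 + 10×1 + 8×4 + 7×1 + 8×3 = 73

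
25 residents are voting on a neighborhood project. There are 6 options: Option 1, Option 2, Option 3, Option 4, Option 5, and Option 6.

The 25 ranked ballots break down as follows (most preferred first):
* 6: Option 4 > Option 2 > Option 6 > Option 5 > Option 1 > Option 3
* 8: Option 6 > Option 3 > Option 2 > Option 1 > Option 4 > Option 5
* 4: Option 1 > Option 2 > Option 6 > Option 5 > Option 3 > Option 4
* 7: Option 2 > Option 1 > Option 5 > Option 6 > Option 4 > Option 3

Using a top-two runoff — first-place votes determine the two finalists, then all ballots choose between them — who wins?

Option 2

Round 1 first-place votes: Option 1 4, Option 2 7, Option 3 0, Option 4 6, Option 5 0, Option 6 8. Option 6 and Option 2 advance.
Runoff: Option 6 is ranked above Option 2 on 8 ballots, Option 2 above Option 6 on 17.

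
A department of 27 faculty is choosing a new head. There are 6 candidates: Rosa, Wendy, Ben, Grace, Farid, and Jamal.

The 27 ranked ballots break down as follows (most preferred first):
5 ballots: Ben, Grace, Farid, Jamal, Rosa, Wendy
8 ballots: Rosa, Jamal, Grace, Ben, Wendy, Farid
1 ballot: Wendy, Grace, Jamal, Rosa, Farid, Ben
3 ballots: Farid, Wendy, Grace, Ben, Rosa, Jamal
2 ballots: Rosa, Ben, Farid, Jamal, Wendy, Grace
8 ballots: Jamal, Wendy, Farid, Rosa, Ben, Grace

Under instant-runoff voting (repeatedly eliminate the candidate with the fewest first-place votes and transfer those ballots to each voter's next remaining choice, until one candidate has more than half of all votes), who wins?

Round 1: Rosa 10, Wendy 1, Ben 5, Grace 0, Farid 3, Jamal 8. Grace eliminated.
Round 2: Rosa 10, Wendy 1, Ben 5, Farid 3, Jamal 8. Wendy eliminated.
Round 3: Rosa 10, Ben 5, Farid 3, Jamal 9. Farid eliminated.
Round 4: Rosa 10, Ben 8, Jamal 9. Ben eliminated.
Round 5: Rosa 13, Jamal 14. Jamal has a majority (≥14).

Jamal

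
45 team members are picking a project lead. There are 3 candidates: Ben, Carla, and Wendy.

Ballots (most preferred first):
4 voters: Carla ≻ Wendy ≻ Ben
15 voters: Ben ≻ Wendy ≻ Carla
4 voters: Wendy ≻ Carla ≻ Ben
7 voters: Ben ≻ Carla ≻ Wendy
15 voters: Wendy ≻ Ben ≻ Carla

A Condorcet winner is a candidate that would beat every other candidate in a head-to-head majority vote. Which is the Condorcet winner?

Wendy

Wendy vs Ben: 23–22
Wendy vs Carla: 34–11
Wendy beats every other candidate.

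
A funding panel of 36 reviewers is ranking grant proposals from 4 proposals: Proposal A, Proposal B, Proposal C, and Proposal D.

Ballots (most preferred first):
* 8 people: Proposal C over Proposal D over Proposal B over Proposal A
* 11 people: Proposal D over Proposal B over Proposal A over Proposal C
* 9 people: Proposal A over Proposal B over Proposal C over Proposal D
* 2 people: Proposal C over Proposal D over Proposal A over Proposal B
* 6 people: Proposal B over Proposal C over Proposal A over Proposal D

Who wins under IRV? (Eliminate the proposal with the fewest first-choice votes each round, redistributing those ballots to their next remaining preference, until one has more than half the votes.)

Proposal C

Round 1: Proposal A 9, Proposal B 6, Proposal C 10, Proposal D 11. Proposal B eliminated.
Round 2: Proposal A 9, Proposal C 16, Proposal D 11. Proposal A eliminated.
Round 3: Proposal C 25, Proposal D 11. Proposal C has a majority (≥19).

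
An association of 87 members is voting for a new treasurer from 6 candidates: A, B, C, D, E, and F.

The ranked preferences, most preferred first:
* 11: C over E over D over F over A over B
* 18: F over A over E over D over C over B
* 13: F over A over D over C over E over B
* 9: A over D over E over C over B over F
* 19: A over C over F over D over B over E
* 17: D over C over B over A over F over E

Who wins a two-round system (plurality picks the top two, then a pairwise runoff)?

Round 1 first-place votes: A 28, B 0, C 11, D 17, E 0, F 31. F and A advance.
Runoff: F is ranked above A on 42 ballots, A above F on 45.

A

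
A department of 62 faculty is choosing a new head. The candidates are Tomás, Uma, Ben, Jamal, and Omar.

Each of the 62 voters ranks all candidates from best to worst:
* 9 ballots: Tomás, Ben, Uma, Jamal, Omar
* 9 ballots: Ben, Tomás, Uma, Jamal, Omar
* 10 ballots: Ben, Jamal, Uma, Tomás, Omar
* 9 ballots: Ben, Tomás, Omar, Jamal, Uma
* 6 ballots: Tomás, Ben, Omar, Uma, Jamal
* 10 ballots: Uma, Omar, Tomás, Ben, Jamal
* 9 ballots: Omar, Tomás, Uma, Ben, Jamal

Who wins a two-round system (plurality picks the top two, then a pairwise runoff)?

Round 1 first-place votes: Tomás 15, Uma 10, Ben 28, Jamal 0, Omar 9. Ben and Tomás advance.
Runoff: Ben is ranked above Tomás on 28 ballots, Tomás above Ben on 34.

Tomás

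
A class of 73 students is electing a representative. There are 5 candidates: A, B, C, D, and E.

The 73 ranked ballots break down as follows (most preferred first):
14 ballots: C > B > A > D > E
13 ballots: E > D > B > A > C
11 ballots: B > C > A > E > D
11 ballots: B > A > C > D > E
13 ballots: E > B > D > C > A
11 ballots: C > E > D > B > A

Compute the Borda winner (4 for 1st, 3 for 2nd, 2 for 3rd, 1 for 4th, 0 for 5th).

B

A: 14×2 + 13×1 + 11×2 + 11×3 + 13×0 + 11×0 = 96
B: 14×3 + 13×2 + 11×4 + 11×4 + 13×3 + 11×1 = 206
C: 14×4 + 13×0 + 11×3 + 11×2 + 13×1 + 11×4 = 168
D: 14×1 + 13×3 + 11×0 + 11×1 + 13×2 + 11×2 = 112
E: 14×0 + 13×4 + 11×1 + 11×0 + 13×4 + 11×3 = 148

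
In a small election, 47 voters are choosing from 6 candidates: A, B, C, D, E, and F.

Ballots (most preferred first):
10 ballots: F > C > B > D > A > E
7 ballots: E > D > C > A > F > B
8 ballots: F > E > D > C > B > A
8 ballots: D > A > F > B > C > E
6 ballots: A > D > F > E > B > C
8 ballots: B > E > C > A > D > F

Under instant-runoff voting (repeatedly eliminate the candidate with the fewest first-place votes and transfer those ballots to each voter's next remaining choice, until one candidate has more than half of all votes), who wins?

D

Round 1: A 6, B 8, C 0, D 8, E 7, F 18. C eliminated.
Round 2: A 6, B 8, D 8, E 7, F 18. A eliminated.
Round 3: B 8, D 14, E 7, F 18. E eliminated.
Round 4: B 8, D 21, F 18. B eliminated.
Round 5: D 29, F 18. D has a majority (≥24).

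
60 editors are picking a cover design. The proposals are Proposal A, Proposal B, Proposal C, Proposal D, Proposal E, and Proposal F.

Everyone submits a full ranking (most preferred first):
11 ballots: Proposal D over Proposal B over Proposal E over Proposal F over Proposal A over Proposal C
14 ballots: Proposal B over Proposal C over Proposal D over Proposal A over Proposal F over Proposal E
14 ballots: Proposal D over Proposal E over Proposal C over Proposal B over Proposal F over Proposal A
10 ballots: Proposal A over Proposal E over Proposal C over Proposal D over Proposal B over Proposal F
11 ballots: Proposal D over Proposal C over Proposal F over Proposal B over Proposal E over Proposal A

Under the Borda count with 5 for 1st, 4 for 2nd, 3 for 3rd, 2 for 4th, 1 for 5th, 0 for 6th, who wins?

Proposal A: 11×1 + 14×2 + 14×0 + 10×5 + 11×0 = 89
Proposal B: 11×4 + 14×5 + 14×2 + 10×1 + 11×2 = 174
Proposal C: 11×0 + 14×4 + 14×3 + 10×3 + 11×4 = 172
Proposal D: 11×5 + 14×3 + 14×5 + 10×2 + 11×5 = 242
Proposal E: 11×3 + 14×0 + 14×4 + 10×4 + 11×1 = 140
Proposal F: 11×2 + 14×1 + 14×1 + 10×0 + 11×3 = 83

Proposal D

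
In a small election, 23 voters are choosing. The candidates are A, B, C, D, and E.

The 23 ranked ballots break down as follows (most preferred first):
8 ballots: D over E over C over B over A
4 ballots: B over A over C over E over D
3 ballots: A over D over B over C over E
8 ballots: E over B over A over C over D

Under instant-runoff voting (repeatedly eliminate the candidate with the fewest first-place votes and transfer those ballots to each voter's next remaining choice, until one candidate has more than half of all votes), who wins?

E

Round 1: A 3, B 4, C 0, D 8, E 8. C eliminated.
Round 2: A 3, B 4, D 8, E 8. A eliminated.
Round 3: B 4, D 11, E 8. B eliminated.
Round 4: D 11, E 12. E has a majority (≥12).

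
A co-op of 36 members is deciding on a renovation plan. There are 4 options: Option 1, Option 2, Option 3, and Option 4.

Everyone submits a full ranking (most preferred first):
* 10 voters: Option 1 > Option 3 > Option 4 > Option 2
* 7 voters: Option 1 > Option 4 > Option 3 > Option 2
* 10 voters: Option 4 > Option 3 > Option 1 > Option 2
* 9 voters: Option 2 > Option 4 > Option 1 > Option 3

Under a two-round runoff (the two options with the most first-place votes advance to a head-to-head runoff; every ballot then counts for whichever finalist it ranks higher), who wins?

Option 4

Round 1 first-place votes: Option 1 17, Option 2 9, Option 3 0, Option 4 10. Option 1 and Option 4 advance.
Runoff: Option 1 is ranked above Option 4 on 17 ballots, Option 4 above Option 1 on 19.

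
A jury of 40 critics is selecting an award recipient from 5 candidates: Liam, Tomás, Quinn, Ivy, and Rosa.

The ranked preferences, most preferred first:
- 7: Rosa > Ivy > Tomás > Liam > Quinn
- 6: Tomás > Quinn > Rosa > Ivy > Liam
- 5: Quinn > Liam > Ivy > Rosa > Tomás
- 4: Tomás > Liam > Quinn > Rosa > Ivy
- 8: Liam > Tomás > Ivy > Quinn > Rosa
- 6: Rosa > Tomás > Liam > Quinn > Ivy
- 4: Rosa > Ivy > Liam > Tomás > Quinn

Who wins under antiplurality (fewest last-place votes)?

Tomás

Last-place votes: Liam 6, Tomás 5, Quinn 11, Ivy 10, Rosa 8.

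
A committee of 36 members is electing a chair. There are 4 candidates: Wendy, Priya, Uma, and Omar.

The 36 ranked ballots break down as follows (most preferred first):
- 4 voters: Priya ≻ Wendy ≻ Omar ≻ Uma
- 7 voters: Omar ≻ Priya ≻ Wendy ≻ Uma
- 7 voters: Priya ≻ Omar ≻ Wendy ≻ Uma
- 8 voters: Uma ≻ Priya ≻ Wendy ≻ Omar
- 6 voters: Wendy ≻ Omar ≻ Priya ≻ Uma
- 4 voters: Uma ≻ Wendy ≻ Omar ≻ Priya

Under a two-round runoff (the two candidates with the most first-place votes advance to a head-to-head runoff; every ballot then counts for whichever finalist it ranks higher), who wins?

Priya

Round 1 first-place votes: Wendy 6, Priya 11, Uma 12, Omar 7. Uma and Priya advance.
Runoff: Uma is ranked above Priya on 12 ballots, Priya above Uma on 24.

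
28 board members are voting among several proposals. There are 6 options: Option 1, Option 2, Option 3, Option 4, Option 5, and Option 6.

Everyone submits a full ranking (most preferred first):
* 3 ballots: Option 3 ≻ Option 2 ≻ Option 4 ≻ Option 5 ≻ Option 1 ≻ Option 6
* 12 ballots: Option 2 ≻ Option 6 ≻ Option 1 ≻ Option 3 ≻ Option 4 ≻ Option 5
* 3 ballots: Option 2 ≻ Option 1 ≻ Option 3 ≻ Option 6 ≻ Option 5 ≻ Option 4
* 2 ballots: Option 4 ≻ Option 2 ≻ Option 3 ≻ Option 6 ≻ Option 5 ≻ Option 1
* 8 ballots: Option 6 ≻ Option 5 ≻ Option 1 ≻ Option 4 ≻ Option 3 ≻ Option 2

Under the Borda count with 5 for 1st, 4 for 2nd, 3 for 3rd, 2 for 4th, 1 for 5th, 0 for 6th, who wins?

Option 1: 3×1 + 12×3 + 3×4 + 2×0 + 8×3 = 75
Option 2: 3×4 + 12×5 + 3×5 + 2×4 + 8×0 = 95
Option 3: 3×5 + 12×2 + 3×3 + 2×3 + 8×1 = 62
Option 4: 3×3 + 12×1 + 3×0 + 2×5 + 8×2 = 47
Option 5: 3×2 + 12×0 + 3×1 + 2×1 + 8×4 = 43
Option 6: 3×0 + 12×4 + 3×2 + 2×2 + 8×5 = 98

Option 6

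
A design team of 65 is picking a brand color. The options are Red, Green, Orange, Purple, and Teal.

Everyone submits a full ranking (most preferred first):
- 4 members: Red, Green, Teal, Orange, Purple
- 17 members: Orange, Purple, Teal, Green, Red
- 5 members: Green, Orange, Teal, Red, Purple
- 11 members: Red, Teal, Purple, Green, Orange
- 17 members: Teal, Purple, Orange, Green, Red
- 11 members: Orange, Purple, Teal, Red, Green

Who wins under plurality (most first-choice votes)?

First-place votes: Red 15, Green 5, Orange 28, Purple 0, Teal 17.

Orange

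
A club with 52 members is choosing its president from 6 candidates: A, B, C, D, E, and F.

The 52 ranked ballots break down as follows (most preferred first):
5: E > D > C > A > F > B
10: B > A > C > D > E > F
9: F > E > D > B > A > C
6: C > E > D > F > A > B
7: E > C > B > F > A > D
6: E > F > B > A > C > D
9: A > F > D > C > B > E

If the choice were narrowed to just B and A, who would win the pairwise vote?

B is ranked above A on 32 ballots; A above B on 20.

B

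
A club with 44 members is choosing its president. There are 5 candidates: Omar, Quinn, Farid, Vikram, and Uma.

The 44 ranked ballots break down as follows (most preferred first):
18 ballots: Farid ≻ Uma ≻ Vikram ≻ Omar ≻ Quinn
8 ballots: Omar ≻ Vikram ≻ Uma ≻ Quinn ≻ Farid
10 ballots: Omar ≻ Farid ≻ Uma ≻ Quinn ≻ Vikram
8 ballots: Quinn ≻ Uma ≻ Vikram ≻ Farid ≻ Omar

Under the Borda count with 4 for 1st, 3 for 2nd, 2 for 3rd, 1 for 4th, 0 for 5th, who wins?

Omar: 18×1 + 8×4 + 10×4 + 8×0 = 90
Quinn: 18×0 + 8×1 + 10×1 + 8×4 = 50
Farid: 18×4 + 8×0 + 10×3 + 8×1 = 110
Vikram: 18×2 + 8×3 + 10×0 + 8×2 = 76
Uma: 18×3 + 8×2 + 10×2 + 8×3 = 114

Uma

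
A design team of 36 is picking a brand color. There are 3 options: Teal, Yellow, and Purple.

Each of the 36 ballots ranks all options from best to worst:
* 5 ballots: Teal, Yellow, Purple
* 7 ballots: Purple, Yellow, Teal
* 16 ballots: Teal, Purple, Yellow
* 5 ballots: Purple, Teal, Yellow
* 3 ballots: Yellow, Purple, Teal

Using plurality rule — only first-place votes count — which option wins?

First-place votes: Teal 21, Yellow 3, Purple 12.

Teal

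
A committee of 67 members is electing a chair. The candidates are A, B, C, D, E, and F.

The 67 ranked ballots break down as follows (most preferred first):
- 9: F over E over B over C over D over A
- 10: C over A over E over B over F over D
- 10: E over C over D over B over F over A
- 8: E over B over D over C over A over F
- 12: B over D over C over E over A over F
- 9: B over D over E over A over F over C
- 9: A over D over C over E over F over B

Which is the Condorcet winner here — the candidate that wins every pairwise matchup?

E vs A: 48–19
E vs B: 46–21
E vs C: 36–31
E vs D: 37–30
E vs F: 58–9
E beats every other candidate.

E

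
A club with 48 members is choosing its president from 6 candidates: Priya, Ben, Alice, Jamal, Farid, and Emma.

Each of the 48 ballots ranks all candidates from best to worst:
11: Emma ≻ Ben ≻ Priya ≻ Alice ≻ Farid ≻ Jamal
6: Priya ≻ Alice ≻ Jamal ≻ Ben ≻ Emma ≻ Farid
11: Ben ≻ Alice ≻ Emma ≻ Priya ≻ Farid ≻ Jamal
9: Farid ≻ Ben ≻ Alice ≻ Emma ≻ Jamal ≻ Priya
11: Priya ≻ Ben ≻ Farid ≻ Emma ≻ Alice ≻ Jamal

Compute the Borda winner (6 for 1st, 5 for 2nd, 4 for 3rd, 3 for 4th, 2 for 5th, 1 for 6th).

Priya: 11×4 + 6×6 + 11×3 + 9×1 + 11×6 = 188
Ben: 11×5 + 6×3 + 11×6 + 9×5 + 11×5 = 239
Alice: 11×3 + 6×5 + 11×5 + 9×4 + 11×2 = 176
Jamal: 11×1 + 6×4 + 11×1 + 9×2 + 11×1 = 75
Farid: 11×2 + 6×1 + 11×2 + 9×6 + 11×4 = 148
Emma: 11×6 + 6×2 + 11×4 + 9×3 + 11×3 = 182

Ben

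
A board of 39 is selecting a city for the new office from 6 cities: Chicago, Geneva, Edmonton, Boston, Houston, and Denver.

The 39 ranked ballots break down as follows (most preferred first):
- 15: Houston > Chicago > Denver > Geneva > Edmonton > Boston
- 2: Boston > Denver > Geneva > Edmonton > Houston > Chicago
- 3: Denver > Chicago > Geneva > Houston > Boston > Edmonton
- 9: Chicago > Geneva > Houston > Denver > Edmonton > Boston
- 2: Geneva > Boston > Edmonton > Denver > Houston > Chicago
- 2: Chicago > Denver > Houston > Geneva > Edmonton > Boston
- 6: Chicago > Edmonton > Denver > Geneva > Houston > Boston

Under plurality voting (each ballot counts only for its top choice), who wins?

Chicago

First-place votes: Chicago 17, Geneva 2, Edmonton 0, Boston 2, Houston 15, Denver 3.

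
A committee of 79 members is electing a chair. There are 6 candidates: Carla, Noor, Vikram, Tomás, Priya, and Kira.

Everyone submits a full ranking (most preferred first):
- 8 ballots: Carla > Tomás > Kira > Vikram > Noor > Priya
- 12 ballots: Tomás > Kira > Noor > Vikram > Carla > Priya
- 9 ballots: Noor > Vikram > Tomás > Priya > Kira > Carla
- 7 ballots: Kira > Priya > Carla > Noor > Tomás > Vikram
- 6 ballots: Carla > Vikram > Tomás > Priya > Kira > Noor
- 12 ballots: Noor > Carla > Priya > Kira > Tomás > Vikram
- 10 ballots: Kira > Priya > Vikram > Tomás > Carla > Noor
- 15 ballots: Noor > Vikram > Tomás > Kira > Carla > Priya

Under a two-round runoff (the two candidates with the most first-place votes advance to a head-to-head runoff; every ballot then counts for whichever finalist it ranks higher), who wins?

Kira

Round 1 first-place votes: Carla 14, Noor 36, Vikram 0, Tomás 12, Priya 0, Kira 17. Noor and Kira advance.
Runoff: Noor is ranked above Kira on 36 ballots, Kira above Noor on 43.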